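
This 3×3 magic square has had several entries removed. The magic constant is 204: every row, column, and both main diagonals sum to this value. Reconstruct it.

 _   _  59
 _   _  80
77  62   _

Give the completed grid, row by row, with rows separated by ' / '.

71 74 59 / 56 68 80 / 77 62 65

Row 3 must total 204; the given cells sum to 139, so (3,3) = 65.
Anti-diagonal: 59 + 77 + ? = 204, so (2,2) = 68.
Row 2: 68 + 80 + ? = 204, so (2,1) = 56.
From column 1, 204 − (56 + 77) gives (1,1) = 71.
The remaining cell in column 2 is (1,2) = 204 − 130 = 74.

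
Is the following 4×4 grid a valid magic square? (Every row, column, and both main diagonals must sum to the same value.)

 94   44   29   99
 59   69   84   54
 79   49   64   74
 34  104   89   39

Yes

Row 1: 94 + 44 + 29 + 99 = 266.
Row 2: 59 + 69 + 84 + 54 = 266.
Row 3: 79 + 49 + 64 + 74 = 266.
Row 4: 34 + 104 + 89 + 39 = 266.
Column 1: 94 + 59 + 79 + 34 = 266.
Column 2: 44 + 69 + 49 + 104 = 266.
Column 3: 29 + 84 + 64 + 89 = 266.
Column 4: 99 + 54 + 74 + 39 = 266.
Main diagonal: 94 + 69 + 64 + 39 = 266.
Anti-diagonal: 99 + 84 + 49 + 34 = 266.
All lines sum to 266.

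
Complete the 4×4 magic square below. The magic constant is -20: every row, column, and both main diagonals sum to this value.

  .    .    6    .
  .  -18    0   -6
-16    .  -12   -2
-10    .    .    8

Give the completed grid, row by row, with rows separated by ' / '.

The remaining cell in row 2 is (2,1) = -20 − (-24) = 4.
Row 3: -16 + (-12) + (-2) + ? = -20, so (3,2) = 10.
Column 1: 4 + (-16) + (-10) + ? = -20, so (1,1) = 2.
From column 3, -20 − (6 + 0 + (-12)) gives (4,3) = -14.
From column 4, -20 − (-6 + (-2) + 8) gives (1,4) = -20.
Row 1: 2 + 6 + (-20) + ? = -20, so (1,2) = -8.
From row 4, -20 − (-10 + (-14) + 8) gives (4,2) = -4.

2 -8 6 -20 / 4 -18 0 -6 / -16 10 -12 -2 / -10 -4 -14 8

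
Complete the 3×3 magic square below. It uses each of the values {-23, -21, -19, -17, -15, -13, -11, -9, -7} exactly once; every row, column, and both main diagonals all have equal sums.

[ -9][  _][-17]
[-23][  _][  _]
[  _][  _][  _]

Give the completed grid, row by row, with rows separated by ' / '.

-9 -19 -17 / -23 -15 -7 / -13 -11 -21

The 9 entries sum to -135, so each line sums to -135/3 = -45.
The remaining cell in row 1 is (1,2) = -45 − (-26) = -19.
Column 1: -9 + (-23) + ? = -45, so (3,1) = -13.
Anti-diagonal must total -45; the given cells sum to -30, so (2,2) = -15.
Row 2: -23 + (-15) + ? = -45, so (2,3) = -7.
Column 2: -19 + (-15) + ? = -45, so (3,2) = -11.
The remaining cell in column 3 is (3,3) = -45 − (-24) = -21.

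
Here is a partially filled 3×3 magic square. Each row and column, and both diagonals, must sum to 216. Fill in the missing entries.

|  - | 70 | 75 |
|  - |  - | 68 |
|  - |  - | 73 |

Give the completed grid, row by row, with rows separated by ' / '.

The remaining cell in row 1 is (1,1) = 216 − 145 = 71.
Main diagonal needs 216; the known cells sum to 144, so (2,2) = 72.
From anti-diagonal, 216 − (75 + 72) gives (3,1) = 69.
From row 2, 216 − (72 + 68) gives (2,1) = 76.
Using row 3: 69 + 73 + ? → (3,2) = 216 − 142 = 74.

71 70 75 / 76 72 68 / 69 74 73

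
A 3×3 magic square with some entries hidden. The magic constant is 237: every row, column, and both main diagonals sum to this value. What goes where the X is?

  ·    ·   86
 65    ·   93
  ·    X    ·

107

Using row 2: 65 + 93 + ? → (2,2) = 237 − 158 = 79.
The remaining cell in column 3 is (3,3) = 237 − 179 = 58.
Main diagonal must total 237; the given cells sum to 137, so (1,1) = 100.
From anti-diagonal, 237 − (86 + 79) gives (3,1) = 72.
Using row 1: 100 + 86 + ? → (1,2) = 237 − 186 = 51.
Using row 3: 72 + 58 + ? → (3,2) = 237 − 130 = 107.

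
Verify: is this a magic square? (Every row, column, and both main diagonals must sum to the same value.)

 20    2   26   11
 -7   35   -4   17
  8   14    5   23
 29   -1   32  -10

No — anti-diagonal sums to 50 but column 4 sums to 41.

Row 1: 20 + 2 + 26 + 11 = 59.
Row 2: -7 + 35 + (-4) + 17 = 41.
Row 3: 8 + 14 + 5 + 23 = 50.
Row 4: 29 + (-1) + 32 + (-10) = 50.
Column 1: 20 + (-7) + 8 + 29 = 50.
Column 2: 2 + 35 + 14 + (-1) = 50.
Column 3: 26 + (-4) + 5 + 32 = 59.
Column 4: 11 + 17 + 23 + (-10) = 41.
Main diagonal: 20 + 35 + 5 + (-10) = 50.
Anti-diagonal: 11 + (-4) + 14 + 29 = 50.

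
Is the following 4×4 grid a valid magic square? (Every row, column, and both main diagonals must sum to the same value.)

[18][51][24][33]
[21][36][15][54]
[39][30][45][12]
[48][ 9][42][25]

No — column 4 sums to 124 but column 2 sums to 126.

Row 1: 18 + 51 + 24 + 33 = 126.
Row 2: 21 + 36 + 15 + 54 = 126.
Row 3: 39 + 30 + 45 + 12 = 126.
Row 4: 48 + 9 + 42 + 25 = 124.
Column 1: 18 + 21 + 39 + 48 = 126.
Column 2: 51 + 36 + 30 + 9 = 126.
Column 3: 24 + 15 + 45 + 42 = 126.
Column 4: 33 + 54 + 12 + 25 = 124.
Main diagonal: 18 + 36 + 45 + 25 = 124.
Anti-diagonal: 33 + 15 + 30 + 48 = 126.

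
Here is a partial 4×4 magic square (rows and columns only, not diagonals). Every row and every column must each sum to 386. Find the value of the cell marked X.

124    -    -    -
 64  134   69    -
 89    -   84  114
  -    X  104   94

79

Using row 2: 64 + 134 + 69 + ? → (2,4) = 386 − 267 = 119.
The remaining cell in row 3 is (3,2) = 386 − 287 = 99.
Column 1: 124 + 64 + 89 + ? = 386, so (4,1) = 109.
Column 3: 69 + 84 + 104 + ? = 386, so (1,3) = 129.
Column 4 needs 386; the known cells sum to 327, so (1,4) = 59.
From row 1, 386 − (124 + 129 + 59) gives (1,2) = 74.
Row 4: 109 + 104 + 94 + ? = 386, so (4,2) = 79.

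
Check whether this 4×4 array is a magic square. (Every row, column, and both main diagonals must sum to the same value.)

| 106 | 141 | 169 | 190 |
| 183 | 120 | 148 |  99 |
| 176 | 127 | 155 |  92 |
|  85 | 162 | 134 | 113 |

No — column 2 sums to 550 but column 3 sums to 606.

Row 1: 106 + 141 + 169 + 190 = 606.
Row 2: 183 + 120 + 148 + 99 = 550.
Row 3: 176 + 127 + 155 + 92 = 550.
Row 4: 85 + 162 + 134 + 113 = 494.
Column 1: 106 + 183 + 176 + 85 = 550.
Column 2: 141 + 120 + 127 + 162 = 550.
Column 3: 169 + 148 + 155 + 134 = 606.
Column 4: 190 + 99 + 92 + 113 = 494.
Main diagonal: 106 + 120 + 155 + 113 = 494.
Anti-diagonal: 190 + 148 + 127 + 85 = 550.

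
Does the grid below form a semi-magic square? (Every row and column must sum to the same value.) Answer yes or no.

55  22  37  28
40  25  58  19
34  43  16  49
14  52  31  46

No — column 3 sums to 142 but column 1 sums to 143.

Row 1: 55 + 22 + 37 + 28 = 142.
Row 2: 40 + 25 + 58 + 19 = 142.
Row 3: 34 + 43 + 16 + 49 = 142.
Row 4: 14 + 52 + 31 + 46 = 143.
Column 1: 55 + 40 + 34 + 14 = 143.
Column 2: 22 + 25 + 43 + 52 = 142.
Column 3: 37 + 58 + 16 + 31 = 142.
Column 4: 28 + 19 + 49 + 46 = 142.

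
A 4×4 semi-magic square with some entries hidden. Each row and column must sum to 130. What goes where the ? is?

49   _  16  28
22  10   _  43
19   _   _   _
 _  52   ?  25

The remaining cell in row 1 is (1,2) = 130 − 93 = 37.
Row 2 needs 130; the known cells sum to 75, so (2,3) = 55.
The remaining cell in column 1 is (4,1) = 130 − 90 = 40.
Column 2 must total 130; the given cells sum to 99, so (3,2) = 31.
Column 4 needs 130; the known cells sum to 96, so (3,4) = 34.
Using row 3: 19 + 31 + 34 + ? → (3,3) = 130 − 84 = 46.
Using row 4: 40 + 52 + 25 + ? → (4,3) = 130 − 117 = 13.

13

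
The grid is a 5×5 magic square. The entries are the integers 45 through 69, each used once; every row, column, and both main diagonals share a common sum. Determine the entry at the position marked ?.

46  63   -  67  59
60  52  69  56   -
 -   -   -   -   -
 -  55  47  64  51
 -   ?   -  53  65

The entries are 45 through 69, which sum to 1425, so each line sums to 1425/5 = 285.
Row 1 must total 285; the given cells sum to 235, so (1,3) = 50.
Row 2: 60 + 52 + 69 + 56 + ? = 285, so (2,5) = 48.
The remaining cell in row 4 is (4,1) = 285 − 217 = 68.
Column 4: 67 + 56 + 64 + 53 + ? = 285, so (3,4) = 45.
Column 5: 59 + 48 + 51 + 65 + ? = 285, so (3,5) = 62.
From main diagonal, 285 − (46 + 52 + 64 + 65) gives (3,3) = 58.
The remaining cell in anti-diagonal is (5,1) = 285 − 228 = 57.
Column 1 needs 285; the known cells sum to 231, so (3,1) = 54.
The remaining cell in column 3 is (5,3) = 285 − 224 = 61.
Row 3: 54 + 58 + 45 + 62 + ? = 285, so (3,2) = 66.
From row 5, 285 − (57 + 61 + 53 + 65) gives (5,2) = 49.

49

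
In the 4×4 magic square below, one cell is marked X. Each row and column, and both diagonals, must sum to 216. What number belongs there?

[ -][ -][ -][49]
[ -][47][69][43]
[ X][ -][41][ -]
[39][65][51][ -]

53

Row 2: 47 + 69 + 43 + ? = 216, so (2,1) = 57.
Using row 4: 39 + 65 + 51 + ? → (4,4) = 216 − 155 = 61.
Column 3: 69 + 41 + 51 + ? = 216, so (1,3) = 55.
Column 4: 49 + 43 + 61 + ? = 216, so (3,4) = 63.
Main diagonal needs 216; the known cells sum to 149, so (1,1) = 67.
Anti-diagonal: 49 + 69 + 39 + ? = 216, so (3,2) = 59.
The remaining cell in row 1 is (1,2) = 216 − 171 = 45.
Row 3 must total 216; the given cells sum to 163, so (3,1) = 53.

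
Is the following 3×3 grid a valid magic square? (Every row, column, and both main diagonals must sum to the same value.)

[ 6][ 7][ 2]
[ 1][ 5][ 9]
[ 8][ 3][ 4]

Yes

Row 1: 6 + 7 + 2 = 15.
Row 2: 1 + 5 + 9 = 15.
Row 3: 8 + 3 + 4 = 15.
Column 1: 6 + 1 + 8 = 15.
Column 2: 7 + 5 + 3 = 15.
Column 3: 2 + 9 + 4 = 15.
Main diagonal: 6 + 5 + 4 = 15.
Anti-diagonal: 2 + 5 + 8 = 15.
All lines sum to 15.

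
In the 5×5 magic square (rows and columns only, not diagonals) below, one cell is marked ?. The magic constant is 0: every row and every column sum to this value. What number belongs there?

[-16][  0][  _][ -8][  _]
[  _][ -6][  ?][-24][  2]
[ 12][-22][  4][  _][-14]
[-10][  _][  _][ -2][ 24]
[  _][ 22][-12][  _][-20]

10

Row 3: 12 + (-22) + 4 + (-14) + ? = 0, so (3,4) = 20.
Column 2 must total 0; the given cells sum to -6, so (4,2) = 6.
Using column 4: -8 + (-24) + 20 + (-2) + ? → (5,4) = 0 − (-14) = 14.
Column 5: 2 + (-14) + 24 + (-20) + ? = 0, so (1,5) = 8.
The remaining cell in row 1 is (1,3) = 0 − (-16) = 16.
Using row 4: -10 + 6 + (-2) + 24 + ? → (4,3) = 0 − 18 = -18.
Row 5 needs 0; the known cells sum to 4, so (5,1) = -4.
From column 1, 0 − (-16 + 12 + (-10) + (-4)) gives (2,1) = 18.
Column 3: 16 + 4 + (-18) + (-12) + ? = 0, so (2,3) = 10.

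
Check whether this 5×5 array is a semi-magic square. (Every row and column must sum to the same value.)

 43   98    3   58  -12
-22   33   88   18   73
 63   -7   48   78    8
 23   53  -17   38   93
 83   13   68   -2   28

Yes

Row 1: 43 + 98 + 3 + 58 + (-12) = 190.
Row 2: -22 + 33 + 88 + 18 + 73 = 190.
Row 3: 63 + (-7) + 48 + 78 + 8 = 190.
Row 4: 23 + 53 + (-17) + 38 + 93 = 190.
Row 5: 83 + 13 + 68 + (-2) + 28 = 190.
Column 1: 43 + (-22) + 63 + 23 + 83 = 190.
Column 2: 98 + 33 + (-7) + 53 + 13 = 190.
Column 3: 3 + 88 + 48 + (-17) + 68 = 190.
Column 4: 58 + 18 + 78 + 38 + (-2) = 190.
Column 5: -12 + 73 + 8 + 93 + 28 = 190.
All lines sum to 190.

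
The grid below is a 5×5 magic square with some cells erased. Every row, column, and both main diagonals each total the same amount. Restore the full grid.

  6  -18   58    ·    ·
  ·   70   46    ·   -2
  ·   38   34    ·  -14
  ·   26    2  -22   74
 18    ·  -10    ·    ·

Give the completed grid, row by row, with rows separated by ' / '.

Column 3 is already complete: 58 + 46 + 34 + 2 + -10 = 130, so that is the magic constant.
Using row 4: 26 + 2 + (-22) + 74 + ? → (4,1) = 130 − 80 = 50.
Column 2 must total 130; the given cells sum to 116, so (5,2) = 14.
The remaining cell in main diagonal is (5,5) = 130 − 88 = 42.
From row 5, 130 − (18 + 14 + (-10) + 42) gives (5,4) = 66.
Column 5 must total 130; the given cells sum to 100, so (1,5) = 30.
The remaining cell in anti-diagonal is (2,4) = 130 − 108 = 22.
Row 1: 6 + (-18) + 58 + 30 + ? = 130, so (1,4) = 54.
From row 2, 130 − (70 + 46 + 22 + (-2)) gives (2,1) = -6.
Using column 1: 6 + (-6) + 50 + 18 + ? → (3,1) = 130 − 68 = 62.
Column 4: 54 + 22 + (-22) + 66 + ? = 130, so (3,4) = 10.

6 -18 58 54 30 / -6 70 46 22 -2 / 62 38 34 10 -14 / 50 26 2 -22 74 / 18 14 -10 66 42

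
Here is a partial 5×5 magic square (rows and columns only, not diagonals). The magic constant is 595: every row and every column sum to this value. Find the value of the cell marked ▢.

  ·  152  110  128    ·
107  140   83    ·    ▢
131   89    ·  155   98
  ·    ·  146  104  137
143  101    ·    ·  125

149

From row 3, 595 − (131 + 89 + 155 + 98) gives (3,3) = 122.
Column 2 must total 595; the given cells sum to 482, so (4,2) = 113.
The remaining cell in column 3 is (5,3) = 595 − 461 = 134.
Row 4 must total 595; the given cells sum to 500, so (4,1) = 95.
Row 5: 143 + 101 + 134 + 125 + ? = 595, so (5,4) = 92.
Column 1 needs 595; the known cells sum to 476, so (1,1) = 119.
Using column 4: 128 + 155 + 104 + 92 + ? → (2,4) = 595 − 479 = 116.
Row 1 needs 595; the known cells sum to 509, so (1,5) = 86.
Row 2 needs 595; the known cells sum to 446, so (2,5) = 149.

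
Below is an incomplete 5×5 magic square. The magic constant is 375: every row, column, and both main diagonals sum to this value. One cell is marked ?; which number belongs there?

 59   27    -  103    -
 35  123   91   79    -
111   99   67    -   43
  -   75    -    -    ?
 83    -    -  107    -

119

From row 2, 375 − (35 + 123 + 91 + 79) gives (2,5) = 47.
The remaining cell in row 3 is (3,4) = 375 − 320 = 55.
The remaining cell in column 1 is (4,1) = 375 − 288 = 87.
The remaining cell in column 2 is (5,2) = 375 − 324 = 51.
Column 4 needs 375; the known cells sum to 344, so (4,4) = 31.
Main diagonal must total 375; the given cells sum to 280, so (5,5) = 95.
Anti-diagonal must total 375; the given cells sum to 304, so (1,5) = 71.
Row 1: 59 + 27 + 103 + 71 + ? = 375, so (1,3) = 115.
Row 5 must total 375; the given cells sum to 336, so (5,3) = 39.
The remaining cell in column 3 is (4,3) = 375 − 312 = 63.
From column 5, 375 − (71 + 47 + 43 + 95) gives (4,5) = 119.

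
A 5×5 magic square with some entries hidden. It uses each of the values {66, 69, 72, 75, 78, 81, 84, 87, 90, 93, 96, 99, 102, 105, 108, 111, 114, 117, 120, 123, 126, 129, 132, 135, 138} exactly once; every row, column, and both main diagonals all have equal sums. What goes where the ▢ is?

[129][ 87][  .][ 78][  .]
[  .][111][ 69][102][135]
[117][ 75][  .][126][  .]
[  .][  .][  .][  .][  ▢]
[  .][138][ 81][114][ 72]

The 25 entries sum to 2550, so each line sums to 2550/5 = 510.
Row 2: 111 + 69 + 102 + 135 + ? = 510, so (2,1) = 93.
Row 5 must total 510; the given cells sum to 405, so (5,1) = 105.
Column 1 must total 510; the given cells sum to 444, so (4,1) = 66.
Column 2: 87 + 111 + 75 + 138 + ? = 510, so (4,2) = 99.
The remaining cell in column 4 is (4,4) = 510 − 420 = 90.
Using main diagonal: 129 + 111 + 90 + 72 + ? → (3,3) = 510 − 402 = 108.
Anti-diagonal needs 510; the known cells sum to 414, so (1,5) = 96.
Using row 1: 129 + 87 + 78 + 96 + ? → (1,3) = 510 − 390 = 120.
Row 3 must total 510; the given cells sum to 426, so (3,5) = 84.
Column 3 needs 510; the known cells sum to 378, so (4,3) = 132.
Column 5: 96 + 135 + 84 + 72 + ? = 510, so (4,5) = 123.

123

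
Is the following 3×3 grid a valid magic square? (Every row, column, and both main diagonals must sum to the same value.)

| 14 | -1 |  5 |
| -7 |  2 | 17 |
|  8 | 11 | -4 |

Row 1: 14 + (-1) + 5 = 18.
Row 2: -7 + 2 + 17 = 12.
Row 3: 8 + 11 + (-4) = 15.
Column 1: 14 + (-7) + 8 = 15.
Column 2: -1 + 2 + 11 = 12.
Column 3: 5 + 17 + (-4) = 18.
Main diagonal: 14 + 2 + (-4) = 12.
Anti-diagonal: 5 + 2 + 8 = 15.

No — main diagonal sums to 12 but row 1 sums to 18.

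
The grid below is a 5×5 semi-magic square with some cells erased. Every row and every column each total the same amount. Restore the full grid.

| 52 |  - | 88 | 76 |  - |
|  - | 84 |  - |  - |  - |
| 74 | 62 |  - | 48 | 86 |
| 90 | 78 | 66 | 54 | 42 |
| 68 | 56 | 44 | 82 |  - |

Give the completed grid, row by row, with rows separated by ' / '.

Row 4 is already complete: 90 + 78 + 66 + 54 + 42 = 330, so that is the magic constant.
Row 3 must total 330; the given cells sum to 270, so (3,3) = 60.
Row 5 must total 330; the given cells sum to 250, so (5,5) = 80.
From column 1, 330 − (52 + 74 + 90 + 68) gives (2,1) = 46.
From column 2, 330 − (84 + 62 + 78 + 56) gives (1,2) = 50.
From column 3, 330 − (88 + 60 + 66 + 44) gives (2,3) = 72.
Column 4: 76 + 48 + 54 + 82 + ? = 330, so (2,4) = 70.
Row 1: 52 + 50 + 88 + 76 + ? = 330, so (1,5) = 64.
Row 2 must total 330; the given cells sum to 272, so (2,5) = 58.

52 50 88 76 64 / 46 84 72 70 58 / 74 62 60 48 86 / 90 78 66 54 42 / 68 56 44 82 80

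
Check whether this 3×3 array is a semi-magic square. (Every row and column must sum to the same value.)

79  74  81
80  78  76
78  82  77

Row 1: 79 + 74 + 81 = 234.
Row 2: 80 + 78 + 76 = 234.
Row 3: 78 + 82 + 77 = 237.
Column 1: 79 + 80 + 78 = 237.
Column 2: 74 + 78 + 82 = 234.
Column 3: 81 + 76 + 77 = 234.

No — column 1 sums to 237 but row 2 sums to 234.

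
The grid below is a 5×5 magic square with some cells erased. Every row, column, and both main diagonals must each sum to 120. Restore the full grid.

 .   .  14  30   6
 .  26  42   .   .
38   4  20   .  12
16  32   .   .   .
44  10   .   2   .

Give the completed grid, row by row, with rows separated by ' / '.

22 48 14 30 6 / 0 26 42 18 34 / 38 4 20 46 12 / 16 32 8 24 40 / 44 10 36 2 28

Using row 3: 38 + 4 + 20 + 12 + ? → (3,4) = 120 − 74 = 46.
Column 2 needs 120; the known cells sum to 72, so (1,2) = 48.
Anti-diagonal: 6 + 20 + 32 + 44 + ? = 120, so (2,4) = 18.
Row 1 must total 120; the given cells sum to 98, so (1,1) = 22.
From column 1, 120 − (22 + 38 + 16 + 44) gives (2,1) = 0.
From column 4, 120 − (30 + 18 + 46 + 2) gives (4,4) = 24.
Using main diagonal: 22 + 26 + 20 + 24 + ? → (5,5) = 120 − 92 = 28.
Row 2 must total 120; the given cells sum to 86, so (2,5) = 34.
Row 5: 44 + 10 + 2 + 28 + ? = 120, so (5,3) = 36.
The remaining cell in column 3 is (4,3) = 120 − 112 = 8.
Column 5 needs 120; the known cells sum to 80, so (4,5) = 40.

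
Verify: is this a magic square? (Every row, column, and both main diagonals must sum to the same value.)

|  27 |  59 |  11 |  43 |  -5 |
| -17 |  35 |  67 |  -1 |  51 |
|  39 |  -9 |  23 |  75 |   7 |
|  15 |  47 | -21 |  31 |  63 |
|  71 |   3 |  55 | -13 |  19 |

Yes

Row 1: 27 + 59 + 11 + 43 + (-5) = 135.
Row 2: -17 + 35 + 67 + (-1) + 51 = 135.
Row 3: 39 + (-9) + 23 + 75 + 7 = 135.
Row 4: 15 + 47 + (-21) + 31 + 63 = 135.
Row 5: 71 + 3 + 55 + (-13) + 19 = 135.
Column 1: 27 + (-17) + 39 + 15 + 71 = 135.
Column 2: 59 + 35 + (-9) + 47 + 3 = 135.
Column 3: 11 + 67 + 23 + (-21) + 55 = 135.
Column 4: 43 + (-1) + 75 + 31 + (-13) = 135.
Column 5: -5 + 51 + 7 + 63 + 19 = 135.
Main diagonal: 27 + 35 + 23 + 31 + 19 = 135.
Anti-diagonal: -5 + (-1) + 23 + 47 + 71 = 135.
All lines sum to 135.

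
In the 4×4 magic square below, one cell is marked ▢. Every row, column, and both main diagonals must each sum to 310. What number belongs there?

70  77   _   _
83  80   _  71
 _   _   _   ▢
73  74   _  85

72

Row 2 needs 310; the known cells sum to 234, so (2,3) = 76.
Row 4 must total 310; the given cells sum to 232, so (4,3) = 78.
Column 1 needs 310; the known cells sum to 226, so (3,1) = 84.
From column 2, 310 − (77 + 80 + 74) gives (3,2) = 79.
From main diagonal, 310 − (70 + 80 + 85) gives (3,3) = 75.
From anti-diagonal, 310 − (76 + 79 + 73) gives (1,4) = 82.
Row 1 needs 310; the known cells sum to 229, so (1,3) = 81.
Row 3: 84 + 79 + 75 + ? = 310, so (3,4) = 72.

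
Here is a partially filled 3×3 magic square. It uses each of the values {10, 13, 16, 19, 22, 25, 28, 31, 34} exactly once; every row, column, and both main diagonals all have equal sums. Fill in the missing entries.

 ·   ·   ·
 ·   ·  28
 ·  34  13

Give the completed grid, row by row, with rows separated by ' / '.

The 9 entries sum to 198, so each line sums to 198/3 = 66.
From row 3, 66 − (34 + 13) gives (3,1) = 19.
Column 3: 28 + 13 + ? = 66, so (1,3) = 25.
Anti-diagonal: 25 + 19 + ? = 66, so (2,2) = 22.
Row 2 must total 66; the given cells sum to 50, so (2,1) = 16.
Column 1 needs 66; the known cells sum to 35, so (1,1) = 31.
From column 2, 66 − (22 + 34) gives (1,2) = 10.

31 10 25 / 16 22 28 / 19 34 13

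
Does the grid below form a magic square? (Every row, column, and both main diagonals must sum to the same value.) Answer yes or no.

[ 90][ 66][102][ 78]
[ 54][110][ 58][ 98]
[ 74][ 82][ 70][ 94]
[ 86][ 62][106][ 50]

No — column 4 sums to 320 but row 1 sums to 336.

Row 1: 90 + 66 + 102 + 78 = 336.
Row 2: 54 + 110 + 58 + 98 = 320.
Row 3: 74 + 82 + 70 + 94 = 320.
Row 4: 86 + 62 + 106 + 50 = 304.
Column 1: 90 + 54 + 74 + 86 = 304.
Column 2: 66 + 110 + 82 + 62 = 320.
Column 3: 102 + 58 + 70 + 106 = 336.
Column 4: 78 + 98 + 94 + 50 = 320.
Main diagonal: 90 + 110 + 70 + 50 = 320.
Anti-diagonal: 78 + 58 + 82 + 86 = 304.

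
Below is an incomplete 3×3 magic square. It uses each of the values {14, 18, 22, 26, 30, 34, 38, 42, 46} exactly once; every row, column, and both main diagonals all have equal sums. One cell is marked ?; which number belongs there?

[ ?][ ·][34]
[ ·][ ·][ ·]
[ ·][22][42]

The 9 entries sum to 270, so each line sums to 270/3 = 90.
Using row 3: 22 + 42 + ? → (3,1) = 90 − 64 = 26.
Column 3: 34 + 42 + ? = 90, so (2,3) = 14.
Anti-diagonal: 34 + 26 + ? = 90, so (2,2) = 30.
The remaining cell in row 2 is (2,1) = 90 − 44 = 46.
The remaining cell in column 1 is (1,1) = 90 − 72 = 18.

18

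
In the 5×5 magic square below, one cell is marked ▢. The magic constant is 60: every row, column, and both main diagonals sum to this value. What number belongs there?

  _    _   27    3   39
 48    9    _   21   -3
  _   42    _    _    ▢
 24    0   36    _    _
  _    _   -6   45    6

30

Row 2 must total 60; the given cells sum to 75, so (2,3) = -15.
From column 3, 60 − (27 + (-15) + 36 + (-6)) gives (3,3) = 18.
Using anti-diagonal: 39 + 21 + 18 + 0 + ? → (5,1) = 60 − 78 = -18.
Using row 5: -18 + (-6) + 45 + 6 + ? → (5,2) = 60 − 27 = 33.
Using column 2: 9 + 42 + 0 + 33 + ? → (1,2) = 60 − 84 = -24.
From row 1, 60 − (-24 + 27 + 3 + 39) gives (1,1) = 15.
From column 1, 60 − (15 + 48 + 24 + (-18)) gives (3,1) = -9.
Main diagonal: 15 + 9 + 18 + 6 + ? = 60, so (4,4) = 12.
Row 4: 24 + 0 + 36 + 12 + ? = 60, so (4,5) = -12.
The remaining cell in column 4 is (3,4) = 60 − 81 = -21.
Column 5 must total 60; the given cells sum to 30, so (3,5) = 30.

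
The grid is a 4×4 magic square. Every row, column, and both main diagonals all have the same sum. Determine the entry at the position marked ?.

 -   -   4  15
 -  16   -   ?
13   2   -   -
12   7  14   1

10

Row 4 is complete and sums to 34; that is the magic constant.
Using column 2: 16 + 2 + 7 + ? → (1,2) = 34 − 25 = 9.
Anti-diagonal must total 34; the given cells sum to 29, so (2,3) = 5.
From row 1, 34 − (9 + 4 + 15) gives (1,1) = 6.
Using column 1: 6 + 13 + 12 + ? → (2,1) = 34 − 31 = 3.
Using column 3: 4 + 5 + 14 + ? → (3,3) = 34 − 23 = 11.
From row 2, 34 − (3 + 16 + 5) gives (2,4) = 10.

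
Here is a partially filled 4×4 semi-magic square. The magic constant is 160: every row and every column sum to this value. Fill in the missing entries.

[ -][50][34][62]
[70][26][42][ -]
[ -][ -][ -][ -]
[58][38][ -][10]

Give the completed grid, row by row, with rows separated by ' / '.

14 50 34 62 / 70 26 42 22 / 18 46 30 66 / 58 38 54 10

Using row 1: 50 + 34 + 62 + ? → (1,1) = 160 − 146 = 14.
Row 2: 70 + 26 + 42 + ? = 160, so (2,4) = 22.
Row 4 must total 160; the given cells sum to 106, so (4,3) = 54.
Column 1: 14 + 70 + 58 + ? = 160, so (3,1) = 18.
Column 2 needs 160; the known cells sum to 114, so (3,2) = 46.
Using column 3: 34 + 42 + 54 + ? → (3,3) = 160 − 130 = 30.
Using column 4: 62 + 22 + 10 + ? → (3,4) = 160 − 94 = 66.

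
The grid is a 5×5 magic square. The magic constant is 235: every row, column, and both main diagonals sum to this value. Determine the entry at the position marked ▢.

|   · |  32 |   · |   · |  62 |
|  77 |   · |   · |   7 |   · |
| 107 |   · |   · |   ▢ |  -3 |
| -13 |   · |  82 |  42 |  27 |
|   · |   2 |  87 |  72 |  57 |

12

Using row 4: -13 + 82 + 42 + 27 + ? → (4,2) = 235 − 138 = 97.
Row 5 must total 235; the given cells sum to 218, so (5,1) = 17.
Using column 1: 77 + 107 + (-13) + 17 + ? → (1,1) = 235 − 188 = 47.
Column 5: 62 + (-3) + 27 + 57 + ? = 235, so (2,5) = 92.
Anti-diagonal: 62 + 7 + 97 + 17 + ? = 235, so (3,3) = 52.
Main diagonal needs 235; the known cells sum to 198, so (2,2) = 37.
Row 2 needs 235; the known cells sum to 213, so (2,3) = 22.
Using column 2: 32 + 37 + 97 + 2 + ? → (3,2) = 235 − 168 = 67.
Column 3 must total 235; the given cells sum to 243, so (1,3) = -8.
Row 1: 47 + 32 + (-8) + 62 + ? = 235, so (1,4) = 102.
The remaining cell in row 3 is (3,4) = 235 − 223 = 12.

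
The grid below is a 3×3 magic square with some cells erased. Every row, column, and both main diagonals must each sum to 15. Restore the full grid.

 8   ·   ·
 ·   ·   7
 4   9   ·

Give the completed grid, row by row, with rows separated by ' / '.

8 1 6 / 3 5 7 / 4 9 2

Row 3: 4 + 9 + ? = 15, so (3,3) = 2.
Column 1 must total 15; the given cells sum to 12, so (2,1) = 3.
Column 3: 7 + 2 + ? = 15, so (1,3) = 6.
Main diagonal needs 15; the known cells sum to 10, so (2,2) = 5.
Row 1 needs 15; the known cells sum to 14, so (1,2) = 1.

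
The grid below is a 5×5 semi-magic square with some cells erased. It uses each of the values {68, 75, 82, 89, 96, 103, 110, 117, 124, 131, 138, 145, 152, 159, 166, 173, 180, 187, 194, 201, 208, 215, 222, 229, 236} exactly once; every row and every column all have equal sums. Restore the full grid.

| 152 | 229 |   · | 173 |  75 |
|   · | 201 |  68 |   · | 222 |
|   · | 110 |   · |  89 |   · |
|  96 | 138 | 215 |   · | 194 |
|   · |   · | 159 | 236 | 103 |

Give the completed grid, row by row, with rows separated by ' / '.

The 25 entries sum to 3800, so each line sums to 3800/5 = 760.
From row 1, 760 − (152 + 229 + 173 + 75) gives (1,3) = 131.
Row 4 needs 760; the known cells sum to 643, so (4,4) = 117.
Column 2 needs 760; the known cells sum to 678, so (5,2) = 82.
Using column 3: 131 + 68 + 215 + 159 + ? → (3,3) = 760 − 573 = 187.
Column 4 needs 760; the known cells sum to 615, so (2,4) = 145.
From column 5, 760 − (75 + 222 + 194 + 103) gives (3,5) = 166.
From row 2, 760 − (201 + 68 + 145 + 222) gives (2,1) = 124.
Row 3 must total 760; the given cells sum to 552, so (3,1) = 208.
Using row 5: 82 + 159 + 236 + 103 + ? → (5,1) = 760 − 580 = 180.

152 229 131 173 75 / 124 201 68 145 222 / 208 110 187 89 166 / 96 138 215 117 194 / 180 82 159 236 103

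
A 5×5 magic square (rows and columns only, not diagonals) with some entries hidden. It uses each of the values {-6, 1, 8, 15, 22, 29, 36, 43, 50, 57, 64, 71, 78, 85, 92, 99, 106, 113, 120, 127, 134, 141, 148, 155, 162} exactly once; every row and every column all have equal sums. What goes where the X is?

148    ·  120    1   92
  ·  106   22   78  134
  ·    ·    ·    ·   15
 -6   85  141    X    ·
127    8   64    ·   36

The 25 entries sum to 1950, so each line sums to 1950/5 = 390.
The remaining cell in row 1 is (1,2) = 390 − 361 = 29.
Row 2 needs 390; the known cells sum to 340, so (2,1) = 50.
The remaining cell in row 5 is (5,4) = 390 − 235 = 155.
From column 1, 390 − (148 + 50 + (-6) + 127) gives (3,1) = 71.
The remaining cell in column 2 is (3,2) = 390 − 228 = 162.
Column 3 needs 390; the known cells sum to 347, so (3,3) = 43.
Column 5 must total 390; the given cells sum to 277, so (4,5) = 113.
Row 3 must total 390; the given cells sum to 291, so (3,4) = 99.
The remaining cell in row 4 is (4,4) = 390 − 333 = 57.

57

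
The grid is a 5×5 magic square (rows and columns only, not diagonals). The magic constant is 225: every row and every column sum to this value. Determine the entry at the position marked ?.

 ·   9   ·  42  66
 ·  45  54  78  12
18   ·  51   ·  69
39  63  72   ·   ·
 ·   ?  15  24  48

81

Row 2 must total 225; the given cells sum to 189, so (2,1) = 36.
Column 3 must total 225; the given cells sum to 192, so (1,3) = 33.
From column 5, 225 − (66 + 12 + 69 + 48) gives (4,5) = 30.
Using row 1: 9 + 33 + 42 + 66 + ? → (1,1) = 225 − 150 = 75.
The remaining cell in row 4 is (4,4) = 225 − 204 = 21.
The remaining cell in column 1 is (5,1) = 225 − 168 = 57.
Column 4: 42 + 78 + 21 + 24 + ? = 225, so (3,4) = 60.
Using row 3: 18 + 51 + 60 + 69 + ? → (3,2) = 225 − 198 = 27.
Row 5 must total 225; the given cells sum to 144, so (5,2) = 81.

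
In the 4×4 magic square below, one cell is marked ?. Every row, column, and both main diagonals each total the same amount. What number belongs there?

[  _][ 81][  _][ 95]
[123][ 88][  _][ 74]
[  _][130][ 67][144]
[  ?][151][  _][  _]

60

Column 2 is complete and sums to 450; that is the magic constant.
Row 2: 123 + 88 + 74 + ? = 450, so (2,3) = 165.
Row 3 needs 450; the known cells sum to 341, so (3,1) = 109.
Using column 4: 95 + 74 + 144 + ? → (4,4) = 450 − 313 = 137.
From main diagonal, 450 − (88 + 67 + 137) gives (1,1) = 158.
From anti-diagonal, 450 − (95 + 165 + 130) gives (4,1) = 60.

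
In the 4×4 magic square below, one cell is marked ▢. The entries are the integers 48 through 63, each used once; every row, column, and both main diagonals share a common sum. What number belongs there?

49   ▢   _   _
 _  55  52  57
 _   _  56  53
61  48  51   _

The entries are 48 through 63, which sum to 888, so each line sums to 888/4 = 222.
Row 2 must total 222; the given cells sum to 164, so (2,1) = 58.
Row 4: 61 + 48 + 51 + ? = 222, so (4,4) = 62.
The remaining cell in column 1 is (3,1) = 222 − 168 = 54.
Using column 3: 52 + 56 + 51 + ? → (1,3) = 222 − 159 = 63.
Using column 4: 57 + 53 + 62 + ? → (1,4) = 222 − 172 = 50.
The remaining cell in anti-diagonal is (3,2) = 222 − 163 = 59.
From row 1, 222 − (49 + 63 + 50) gives (1,2) = 60.

60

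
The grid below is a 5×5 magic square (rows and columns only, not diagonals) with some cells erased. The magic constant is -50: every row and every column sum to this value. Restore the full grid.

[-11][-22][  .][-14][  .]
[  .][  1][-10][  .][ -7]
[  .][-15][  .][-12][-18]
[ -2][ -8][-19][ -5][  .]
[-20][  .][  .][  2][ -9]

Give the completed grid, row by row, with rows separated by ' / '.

Row 4: -2 + (-8) + (-19) + (-5) + ? = -50, so (4,5) = -16.
The remaining cell in column 2 is (5,2) = -50 − (-44) = -6.
Using column 4: -14 + (-12) + (-5) + 2 + ? → (2,4) = -50 − (-29) = -21.
From column 5, -50 − (-7 + (-18) + (-16) + (-9)) gives (1,5) = 0.
Row 1 needs -50; the known cells sum to -47, so (1,3) = -3.
From row 2, -50 − (1 + (-10) + (-21) + (-7)) gives (2,1) = -13.
Using row 5: -20 + (-6) + 2 + (-9) + ? → (5,3) = -50 − (-33) = -17.
Column 1: -11 + (-13) + (-2) + (-20) + ? = -50, so (3,1) = -4.
Column 3 needs -50; the known cells sum to -49, so (3,3) = -1.

-11 -22 -3 -14 0 / -13 1 -10 -21 -7 / -4 -15 -1 -12 -18 / -2 -8 -19 -5 -16 / -20 -6 -17 2 -9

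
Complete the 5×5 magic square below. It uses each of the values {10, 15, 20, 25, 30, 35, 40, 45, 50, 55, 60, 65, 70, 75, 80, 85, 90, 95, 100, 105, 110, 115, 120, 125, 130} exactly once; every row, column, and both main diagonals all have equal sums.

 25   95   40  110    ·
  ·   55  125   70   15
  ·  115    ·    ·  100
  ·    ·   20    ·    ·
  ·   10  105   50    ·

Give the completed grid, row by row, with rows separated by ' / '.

25 95 40 110 80 / 85 55 125 70 15 / 45 115 60 30 100 / 130 75 20 90 35 / 65 10 105 50 120

The 25 entries sum to 1750, so each line sums to 1750/5 = 350.
Row 1: 25 + 95 + 40 + 110 + ? = 350, so (1,5) = 80.
The remaining cell in row 2 is (2,1) = 350 − 265 = 85.
Column 2: 95 + 55 + 115 + 10 + ? = 350, so (4,2) = 75.
Column 3 must total 350; the given cells sum to 290, so (3,3) = 60.
The remaining cell in anti-diagonal is (5,1) = 350 − 285 = 65.
Row 5: 65 + 10 + 105 + 50 + ? = 350, so (5,5) = 120.
From column 5, 350 − (80 + 15 + 100 + 120) gives (4,5) = 35.
Main diagonal must total 350; the given cells sum to 260, so (4,4) = 90.
Row 4 must total 350; the given cells sum to 220, so (4,1) = 130.
Column 1: 25 + 85 + 130 + 65 + ? = 350, so (3,1) = 45.
Column 4 needs 350; the known cells sum to 320, so (3,4) = 30.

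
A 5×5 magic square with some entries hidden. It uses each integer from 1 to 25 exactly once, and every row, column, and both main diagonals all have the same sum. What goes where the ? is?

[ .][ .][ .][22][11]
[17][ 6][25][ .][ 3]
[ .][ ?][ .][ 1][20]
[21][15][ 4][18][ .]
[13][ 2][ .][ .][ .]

The entries are 1 through 25, which sum to 325, so each line sums to 325/5 = 65.
The remaining cell in row 2 is (2,4) = 65 − 51 = 14.
From row 4, 65 − (21 + 15 + 4 + 18) gives (4,5) = 7.
The remaining cell in column 4 is (5,4) = 65 − 55 = 10.
Column 5: 11 + 3 + 20 + 7 + ? = 65, so (5,5) = 24.
Anti-diagonal must total 65; the given cells sum to 53, so (3,3) = 12.
Row 5: 13 + 2 + 10 + 24 + ? = 65, so (5,3) = 16.
Column 3 needs 65; the known cells sum to 57, so (1,3) = 8.
Using main diagonal: 6 + 12 + 18 + 24 + ? → (1,1) = 65 − 60 = 5.
Row 1 must total 65; the given cells sum to 46, so (1,2) = 19.
Using column 1: 5 + 17 + 21 + 13 + ? → (3,1) = 65 − 56 = 9.
Column 2 must total 65; the given cells sum to 42, so (3,2) = 23.

23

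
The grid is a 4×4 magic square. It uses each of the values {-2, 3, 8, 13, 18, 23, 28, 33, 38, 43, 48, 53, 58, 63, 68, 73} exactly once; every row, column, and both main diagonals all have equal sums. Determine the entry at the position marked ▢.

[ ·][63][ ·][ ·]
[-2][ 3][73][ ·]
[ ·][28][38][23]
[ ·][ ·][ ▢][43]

18

The 16 entries sum to 568, so each line sums to 568/4 = 142.
The remaining cell in row 2 is (2,4) = 142 − 74 = 68.
Using row 3: 28 + 38 + 23 + ? → (3,1) = 142 − 89 = 53.
Column 2: 63 + 3 + 28 + ? = 142, so (4,2) = 48.
Using column 4: 68 + 23 + 43 + ? → (1,4) = 142 − 134 = 8.
Main diagonal must total 142; the given cells sum to 84, so (1,1) = 58.
Anti-diagonal must total 142; the given cells sum to 109, so (4,1) = 33.
Row 1: 58 + 63 + 8 + ? = 142, so (1,3) = 13.
Row 4 must total 142; the given cells sum to 124, so (4,3) = 18.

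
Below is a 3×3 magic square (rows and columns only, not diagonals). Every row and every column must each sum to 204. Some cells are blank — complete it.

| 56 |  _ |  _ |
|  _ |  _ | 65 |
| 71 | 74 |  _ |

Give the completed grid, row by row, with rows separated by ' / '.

Using row 3: 71 + 74 + ? → (3,3) = 204 − 145 = 59.
Using column 1: 56 + 71 + ? → (2,1) = 204 − 127 = 77.
Column 3 must total 204; the given cells sum to 124, so (1,3) = 80.
From row 1, 204 − (56 + 80) gives (1,2) = 68.
Row 2 must total 204; the given cells sum to 142, so (2,2) = 62.

56 68 80 / 77 62 65 / 71 74 59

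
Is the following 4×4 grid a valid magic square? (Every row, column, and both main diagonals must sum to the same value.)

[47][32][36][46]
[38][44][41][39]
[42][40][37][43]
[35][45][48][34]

Row 1: 47 + 32 + 36 + 46 = 161.
Row 2: 38 + 44 + 41 + 39 = 162.
Row 3: 42 + 40 + 37 + 43 = 162.
Row 4: 35 + 45 + 48 + 34 = 162.
Column 1: 47 + 38 + 42 + 35 = 162.
Column 2: 32 + 44 + 40 + 45 = 161.
Column 3: 36 + 41 + 37 + 48 = 162.
Column 4: 46 + 39 + 43 + 34 = 162.
Main diagonal: 47 + 44 + 37 + 34 = 162.
Anti-diagonal: 46 + 41 + 40 + 35 = 162.

No — row 3 sums to 162 but column 2 sums to 161.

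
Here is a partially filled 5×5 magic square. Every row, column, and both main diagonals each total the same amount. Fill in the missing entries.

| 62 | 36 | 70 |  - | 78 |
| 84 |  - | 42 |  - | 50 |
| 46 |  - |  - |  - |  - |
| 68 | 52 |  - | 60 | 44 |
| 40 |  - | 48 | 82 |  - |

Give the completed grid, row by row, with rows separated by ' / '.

62 36 70 54 78 / 84 58 42 66 50 / 46 80 64 38 72 / 68 52 76 60 44 / 40 74 48 82 56

Column 1 is already complete: 62 + 84 + 46 + 68 + 40 = 300, so that is the magic constant.
The remaining cell in row 1 is (1,4) = 300 − 246 = 54.
Row 4: 68 + 52 + 60 + 44 + ? = 300, so (4,3) = 76.
Column 3: 70 + 42 + 76 + 48 + ? = 300, so (3,3) = 64.
Anti-diagonal: 78 + 64 + 52 + 40 + ? = 300, so (2,4) = 66.
Row 2 needs 300; the known cells sum to 242, so (2,2) = 58.
Column 4 needs 300; the known cells sum to 262, so (3,4) = 38.
Using main diagonal: 62 + 58 + 64 + 60 + ? → (5,5) = 300 − 244 = 56.
Using row 5: 40 + 48 + 82 + 56 + ? → (5,2) = 300 − 226 = 74.
The remaining cell in column 2 is (3,2) = 300 − 220 = 80.
Using column 5: 78 + 50 + 44 + 56 + ? → (3,5) = 300 − 228 = 72.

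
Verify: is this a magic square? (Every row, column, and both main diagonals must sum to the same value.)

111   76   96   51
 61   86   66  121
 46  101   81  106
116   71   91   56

Row 1: 111 + 76 + 96 + 51 = 334.
Row 2: 61 + 86 + 66 + 121 = 334.
Row 3: 46 + 101 + 81 + 106 = 334.
Row 4: 116 + 71 + 91 + 56 = 334.
Column 1: 111 + 61 + 46 + 116 = 334.
Column 2: 76 + 86 + 101 + 71 = 334.
Column 3: 96 + 66 + 81 + 91 = 334.
Column 4: 51 + 121 + 106 + 56 = 334.
Main diagonal: 111 + 86 + 81 + 56 = 334.
Anti-diagonal: 51 + 66 + 101 + 116 = 334.
All lines sum to 334.

Yes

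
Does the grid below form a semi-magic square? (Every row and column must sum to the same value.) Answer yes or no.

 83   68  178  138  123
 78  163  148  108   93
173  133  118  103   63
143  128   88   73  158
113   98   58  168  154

No — column 1 sums to 590 but row 5 sums to 591.

Row 1: 83 + 68 + 178 + 138 + 123 = 590.
Row 2: 78 + 163 + 148 + 108 + 93 = 590.
Row 3: 173 + 133 + 118 + 103 + 63 = 590.
Row 4: 143 + 128 + 88 + 73 + 158 = 590.
Row 5: 113 + 98 + 58 + 168 + 154 = 591.
Column 1: 83 + 78 + 173 + 143 + 113 = 590.
Column 2: 68 + 163 + 133 + 128 + 98 = 590.
Column 3: 178 + 148 + 118 + 88 + 58 = 590.
Column 4: 138 + 108 + 103 + 73 + 168 = 590.
Column 5: 123 + 93 + 63 + 158 + 154 = 591.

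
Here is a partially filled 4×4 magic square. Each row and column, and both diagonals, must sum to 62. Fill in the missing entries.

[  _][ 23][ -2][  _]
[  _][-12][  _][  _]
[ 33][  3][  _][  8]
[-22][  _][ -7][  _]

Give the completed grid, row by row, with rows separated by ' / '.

Row 3 must total 62; the given cells sum to 44, so (3,3) = 18.
Column 2 needs 62; the known cells sum to 14, so (4,2) = 48.
Column 3 must total 62; the given cells sum to 9, so (2,3) = 53.
From anti-diagonal, 62 − (53 + 3 + (-22)) gives (1,4) = 28.
Using row 1: 23 + (-2) + 28 + ? → (1,1) = 62 − 49 = 13.
The remaining cell in row 4 is (4,4) = 62 − 19 = 43.
The remaining cell in column 1 is (2,1) = 62 − 24 = 38.
Column 4 must total 62; the given cells sum to 79, so (2,4) = -17.

13 23 -2 28 / 38 -12 53 -17 / 33 3 18 8 / -22 48 -7 43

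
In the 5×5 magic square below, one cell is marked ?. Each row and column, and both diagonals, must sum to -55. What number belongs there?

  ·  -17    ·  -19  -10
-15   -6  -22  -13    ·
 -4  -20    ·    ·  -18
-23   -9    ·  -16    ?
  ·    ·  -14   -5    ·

-7

Row 2 must total -55; the given cells sum to -56, so (2,5) = 1.
Column 2 must total -55; the given cells sum to -52, so (5,2) = -3.
From column 4, -55 − (-19 + (-13) + (-16) + (-5)) gives (3,4) = -2.
From row 3, -55 − (-4 + (-20) + (-2) + (-18)) gives (3,3) = -11.
Anti-diagonal needs -55; the known cells sum to -43, so (5,1) = -12.
From row 5, -55 − (-12 + (-3) + (-14) + (-5)) gives (5,5) = -21.
Using column 1: -15 + (-4) + (-23) + (-12) + ? → (1,1) = -55 − (-54) = -1.
Column 5: -10 + 1 + (-18) + (-21) + ? = -55, so (4,5) = -7.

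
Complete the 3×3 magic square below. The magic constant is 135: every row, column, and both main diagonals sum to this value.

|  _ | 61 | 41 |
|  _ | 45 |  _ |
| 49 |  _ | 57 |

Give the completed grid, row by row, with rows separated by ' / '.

From row 1, 135 − (61 + 41) gives (1,1) = 33.
Row 3 needs 135; the known cells sum to 106, so (3,2) = 29.
Column 1 needs 135; the known cells sum to 82, so (2,1) = 53.
Column 3: 41 + 57 + ? = 135, so (2,3) = 37.

33 61 41 / 53 45 37 / 49 29 57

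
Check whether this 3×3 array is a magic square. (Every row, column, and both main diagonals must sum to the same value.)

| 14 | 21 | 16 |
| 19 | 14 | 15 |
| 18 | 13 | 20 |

Row 1: 14 + 21 + 16 = 51.
Row 2: 19 + 14 + 15 = 48.
Row 3: 18 + 13 + 20 = 51.
Column 1: 14 + 19 + 18 = 51.
Column 2: 21 + 14 + 13 = 48.
Column 3: 16 + 15 + 20 = 51.
Main diagonal: 14 + 14 + 20 = 48.
Anti-diagonal: 16 + 14 + 18 = 48.

No — main diagonal sums to 48 but row 1 sums to 51.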